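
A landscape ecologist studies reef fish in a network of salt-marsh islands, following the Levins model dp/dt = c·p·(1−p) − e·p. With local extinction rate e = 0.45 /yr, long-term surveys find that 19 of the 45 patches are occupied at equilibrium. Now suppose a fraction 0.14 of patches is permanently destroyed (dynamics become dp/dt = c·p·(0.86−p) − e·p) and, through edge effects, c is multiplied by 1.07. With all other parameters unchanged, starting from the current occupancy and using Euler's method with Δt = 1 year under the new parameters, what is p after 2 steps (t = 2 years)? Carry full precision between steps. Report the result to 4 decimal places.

0.3649

Observed p* = 19/45 = 0.42222.
Balance c(1−p*) = e gives c = e/(1 − 0.42222) = 0.45/0.57778 = 0.77885.
Starting from p₀ = 0.42222; update p ← p + (dp/dt)·Δt with the new parameters.
t = 1: p = 0.42222 + (-0.03596) = 0.38626
t = 2: p = 0.38626 + (-0.02132) = 0.36494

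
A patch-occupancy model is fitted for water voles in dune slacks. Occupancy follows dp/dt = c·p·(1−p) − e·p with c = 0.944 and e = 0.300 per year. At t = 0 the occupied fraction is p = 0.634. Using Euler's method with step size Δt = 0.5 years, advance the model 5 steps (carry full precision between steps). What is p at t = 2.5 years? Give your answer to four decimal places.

Update rule: p ← p + [c·p·(1−p) − e·p]·Δt with Δt = 0.5.
step 1: Δp = +0.01442, p = 0.64842
step 2: Δp = +0.01034, p = 0.65876
step 3: Δp = +0.00729, p = 0.66605
step 4: Δp = +0.00508, p = 0.67113
step 5: Δp = +0.00351, p = 0.67464

0.6746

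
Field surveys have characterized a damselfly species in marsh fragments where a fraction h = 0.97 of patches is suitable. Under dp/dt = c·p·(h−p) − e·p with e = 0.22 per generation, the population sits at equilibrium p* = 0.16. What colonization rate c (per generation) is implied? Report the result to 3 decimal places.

0.272

At equilibrium c(h−p*) = e, so c = e/(h−p*).
c = 0.22/(0.97 − 0.16) = 0.22/0.8100 = 0.2716.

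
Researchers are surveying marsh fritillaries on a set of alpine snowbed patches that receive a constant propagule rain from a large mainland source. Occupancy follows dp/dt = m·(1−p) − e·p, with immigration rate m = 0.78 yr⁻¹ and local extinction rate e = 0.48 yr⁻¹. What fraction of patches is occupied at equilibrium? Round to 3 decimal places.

Setting dp/dt = 0: m − m·p* = e·p*, so m = (m+e)·p*.
p* = m/(m+e) = 0.78/(0.78+0.48) = 0.78/1.2600 = 0.6190.

0.619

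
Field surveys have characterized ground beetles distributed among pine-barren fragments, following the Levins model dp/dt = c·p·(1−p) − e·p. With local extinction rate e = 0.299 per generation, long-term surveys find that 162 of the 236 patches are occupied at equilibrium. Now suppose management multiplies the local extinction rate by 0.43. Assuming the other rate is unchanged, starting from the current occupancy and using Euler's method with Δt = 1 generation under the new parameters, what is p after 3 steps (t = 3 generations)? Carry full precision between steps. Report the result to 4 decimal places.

0.8624

Observed p* = 162/236 = 0.68644.
Balance c(1−p*) = e gives c = e/(1 − 0.68644) = 0.299/0.31356 = 0.95357.
Starting from p₀ = 0.68644; update p ← p + (dp/dt)·Δt with the new parameters.
t = 1: p = 0.68644 + (+0.11699) = 0.80343
t = 2: p = 0.80343 + (+0.04730) = 0.85073
t = 3: p = 0.85073 + (+0.01171) = 0.86244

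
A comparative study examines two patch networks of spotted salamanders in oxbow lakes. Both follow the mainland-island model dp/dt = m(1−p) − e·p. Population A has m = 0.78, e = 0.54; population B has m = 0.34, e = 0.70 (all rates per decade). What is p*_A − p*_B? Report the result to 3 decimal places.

0.264

A: p*_A = m/(m+e) = 0.78/1.3200 = 0.5909.
B: p*_B = 0.34/1.0400 = 0.3269.
p*_A − p*_B = 0.5909 − 0.3269 = 0.2640.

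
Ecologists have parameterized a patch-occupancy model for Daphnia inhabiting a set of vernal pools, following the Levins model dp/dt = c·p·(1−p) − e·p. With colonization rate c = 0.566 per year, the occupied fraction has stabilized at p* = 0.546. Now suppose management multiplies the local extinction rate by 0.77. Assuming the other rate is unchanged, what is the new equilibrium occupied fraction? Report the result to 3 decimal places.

0.650

Balance c(1−p*) = e gives e = 0.566×(1 − 0.54600) = 0.25696.
New p* = 1 − e/c = 1 − 0.19786/0.56600 = 0.65042.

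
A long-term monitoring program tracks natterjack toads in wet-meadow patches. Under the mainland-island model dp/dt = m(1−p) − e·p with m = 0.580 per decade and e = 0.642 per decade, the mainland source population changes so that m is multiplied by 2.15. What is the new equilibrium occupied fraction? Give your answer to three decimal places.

0.660

Before: p* = 0.580/(0.580+0.642) = 0.4746.
After: m = 1.247, e = 0.642; p* = 1.247/1.8890 = 0.6601.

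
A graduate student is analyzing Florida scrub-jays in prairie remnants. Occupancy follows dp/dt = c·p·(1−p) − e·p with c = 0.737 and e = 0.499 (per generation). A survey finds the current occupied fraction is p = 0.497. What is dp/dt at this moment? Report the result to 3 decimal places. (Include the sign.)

Colonization term: c·p·(1−p) = 0.737×0.497×0.5030 = 0.18424.
Extinction term: e·p = 0.24800.
dp/dt = 0.18424 − 0.24800 = -0.06376.

-0.064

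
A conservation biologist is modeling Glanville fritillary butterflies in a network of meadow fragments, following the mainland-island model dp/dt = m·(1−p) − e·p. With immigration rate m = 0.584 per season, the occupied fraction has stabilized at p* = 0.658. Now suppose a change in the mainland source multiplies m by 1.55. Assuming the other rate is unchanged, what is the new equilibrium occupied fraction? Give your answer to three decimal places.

Balance m(1−p*) = e·p* gives e = m(1−p*)/p* = 0.584×0.34200/0.65800 = 0.30354.
New p* = m/(m+e) = 0.90520/(0.90520+0.30354) = 0.74888.

0.749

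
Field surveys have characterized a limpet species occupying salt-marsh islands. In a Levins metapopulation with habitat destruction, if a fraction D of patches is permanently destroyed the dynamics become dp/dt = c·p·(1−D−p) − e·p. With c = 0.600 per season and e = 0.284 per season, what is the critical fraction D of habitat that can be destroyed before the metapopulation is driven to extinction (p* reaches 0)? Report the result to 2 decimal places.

0.53

The nontrivial equilibrium is p* = (1−D) − e/c; extinction occurs when this hits zero.
So D_crit = 1 − e/c = 1 − 0.284/0.600 = 1 − 0.4733 = 0.5267.
Note this equals the original equilibrium occupancy — the Levins extinction-debt result.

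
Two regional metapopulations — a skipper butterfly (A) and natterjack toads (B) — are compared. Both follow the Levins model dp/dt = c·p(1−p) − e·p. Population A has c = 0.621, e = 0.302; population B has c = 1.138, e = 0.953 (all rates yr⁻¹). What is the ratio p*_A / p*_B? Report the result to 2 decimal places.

A: p*_A = 1 − 0.302/0.621 = 0.5137.
B: p*_B = 1 − 0.953/1.138 = 0.1626.
p*_A / p*_B = 0.5137/0.1626 = 3.1599.

3.16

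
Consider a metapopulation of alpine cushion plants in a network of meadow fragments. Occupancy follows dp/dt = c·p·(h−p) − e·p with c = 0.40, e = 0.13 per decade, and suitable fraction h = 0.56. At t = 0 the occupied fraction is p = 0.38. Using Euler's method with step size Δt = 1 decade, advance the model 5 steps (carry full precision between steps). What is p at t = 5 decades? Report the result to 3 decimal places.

0.304

Update rule: p ← p + [c·p·(h−p) − e·p]·Δt with Δt = 1.
step 1: Δp = -0.02204, p = 0.35796
step 2: Δp = -0.01761, p = 0.34035
step 3: Δp = -0.01434, p = 0.32601
step 4: Δp = -0.01187, p = 0.31414
step 5: Δp = -0.00994, p = 0.30420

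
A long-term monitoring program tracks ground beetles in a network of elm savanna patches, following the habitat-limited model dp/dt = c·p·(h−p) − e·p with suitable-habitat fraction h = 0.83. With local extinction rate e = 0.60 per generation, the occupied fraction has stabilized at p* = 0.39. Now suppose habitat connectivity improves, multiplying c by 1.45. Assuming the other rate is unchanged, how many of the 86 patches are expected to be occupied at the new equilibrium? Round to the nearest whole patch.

45

Balance c(h−p*) = e gives c = e/(0.83 − 0.39000) = 0.60/0.44000 = 1.36364.
New p* = 0.83 − e/c = 0.83 − 0.60000/1.97728 = 0.52655.
Expected occupied = 86 × 0.52655 = 45.28 ≈ 45.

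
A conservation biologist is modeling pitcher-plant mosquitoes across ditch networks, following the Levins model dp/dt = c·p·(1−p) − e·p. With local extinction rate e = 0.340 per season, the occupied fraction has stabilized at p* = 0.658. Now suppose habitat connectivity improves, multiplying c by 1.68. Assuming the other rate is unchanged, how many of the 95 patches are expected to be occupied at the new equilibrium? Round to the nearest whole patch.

76

Balance c(1−p*) = e gives c = e/(1 − 0.65800) = 0.340/0.34200 = 0.99415.
New p* = 1 − e/c = 1 − 0.34000/1.67017 = 0.79643.
Expected occupied = 95 × 0.79643 = 75.66 ≈ 76.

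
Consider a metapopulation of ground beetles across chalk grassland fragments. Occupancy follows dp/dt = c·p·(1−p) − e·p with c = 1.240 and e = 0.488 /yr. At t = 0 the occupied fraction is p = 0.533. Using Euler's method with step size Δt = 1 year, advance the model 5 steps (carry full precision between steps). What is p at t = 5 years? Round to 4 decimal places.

Update rule: p ← p + [c·p·(1−p) − e·p]·Δt with Δt = 1.
step 1: Δp = +0.04855, p = 0.58155
step 2: Δp = +0.01796, p = 0.59951
step 3: Δp = +0.00516, p = 0.60467
step 4: Δp = +0.00134, p = 0.60601
step 5: Δp = +0.00034, p = 0.60634

0.6063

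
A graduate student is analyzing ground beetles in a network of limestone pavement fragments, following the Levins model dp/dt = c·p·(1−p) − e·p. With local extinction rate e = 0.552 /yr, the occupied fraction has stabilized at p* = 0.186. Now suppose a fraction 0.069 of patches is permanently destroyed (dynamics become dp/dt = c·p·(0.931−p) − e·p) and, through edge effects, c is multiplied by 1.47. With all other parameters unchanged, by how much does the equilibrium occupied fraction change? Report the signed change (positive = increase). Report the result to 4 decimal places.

0.1913

Balance c(1−p*) = e gives c = e/(1 − 0.18600) = 0.552/0.81400 = 0.67813.
New p* = 0.931 − e/c = 0.931 − 0.55200/0.99685 = 0.37726.
Δp* = 0.37726 − 0.18600 = +0.19126.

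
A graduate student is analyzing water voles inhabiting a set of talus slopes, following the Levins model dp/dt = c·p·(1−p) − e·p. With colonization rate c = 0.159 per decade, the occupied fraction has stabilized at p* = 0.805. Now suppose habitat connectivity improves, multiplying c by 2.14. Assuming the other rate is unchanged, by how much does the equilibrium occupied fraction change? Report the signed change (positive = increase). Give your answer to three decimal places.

Balance c(1−p*) = e gives e = 0.159×(1 − 0.80500) = 0.03100.
New p* = 1 − e/c = 1 − 0.03100/0.34026 = 0.90889.
Δp* = 0.90889 − 0.80500 = +0.10389.

0.104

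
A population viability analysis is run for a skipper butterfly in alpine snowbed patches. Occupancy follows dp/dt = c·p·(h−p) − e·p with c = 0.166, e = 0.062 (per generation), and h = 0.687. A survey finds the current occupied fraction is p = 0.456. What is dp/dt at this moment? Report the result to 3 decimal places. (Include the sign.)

-0.011

Colonization term: c·p·(h−p) = 0.166×0.456×0.2310 = 0.01749.
Extinction term: e·p = 0.02827.
dp/dt = 0.01749 − 0.02827 = -0.01079.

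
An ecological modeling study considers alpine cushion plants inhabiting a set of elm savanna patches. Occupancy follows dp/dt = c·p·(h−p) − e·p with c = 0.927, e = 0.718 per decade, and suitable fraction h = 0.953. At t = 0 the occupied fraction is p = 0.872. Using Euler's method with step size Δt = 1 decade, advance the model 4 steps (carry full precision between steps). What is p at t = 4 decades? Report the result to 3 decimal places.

0.233

Update rule: p ← p + [c·p·(h−p) − e·p]·Δt with Δt = 1.
  1  |  dp/dt·Δt = -0.560620  |  p_1 = 0.311380
  2  |  dp/dt·Δt = -0.038368  |  p_2 = 0.273012
  3  |  dp/dt·Δt = -0.023930  |  p_3 = 0.249082
  4  |  dp/dt·Δt = -0.016307  |  p_4 = 0.232775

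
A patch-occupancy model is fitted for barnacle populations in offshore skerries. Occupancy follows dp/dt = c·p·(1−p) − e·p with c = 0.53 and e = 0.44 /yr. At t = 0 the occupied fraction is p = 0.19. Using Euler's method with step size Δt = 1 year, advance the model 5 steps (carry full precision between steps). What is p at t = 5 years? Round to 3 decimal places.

Update rule: p ← p + [c·p·(1−p) − e·p]·Δt with Δt = 1.
  1  |  dp/dt·Δt = -0.002033  |  p_1 = 0.187967
  2  |  dp/dt·Δt = -0.001809  |  p_2 = 0.186158
  3  |  dp/dt·Δt = -0.001613  |  p_3 = 0.184545
  4  |  dp/dt·Δt = -0.001441  |  p_4 = 0.183104
  5  |  dp/dt·Δt = -0.001290  |  p_5 = 0.181814

0.182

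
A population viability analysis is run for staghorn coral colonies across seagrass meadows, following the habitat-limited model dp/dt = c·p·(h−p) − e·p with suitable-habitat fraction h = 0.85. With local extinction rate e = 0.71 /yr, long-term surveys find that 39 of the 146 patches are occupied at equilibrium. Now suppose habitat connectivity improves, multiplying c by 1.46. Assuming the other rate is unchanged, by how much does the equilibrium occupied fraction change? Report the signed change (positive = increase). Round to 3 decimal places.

0.184

Observed p* = 39/146 = 0.26712.
Balance c(h−p*) = e gives c = e/(0.85 − 0.26712) = 0.71/0.58288 = 1.21809.
New p* = 0.85 − e/c = 0.85 − 0.71000/1.77841 = 0.45077.
Δp* = 0.45077 − 0.26712 = +0.18365.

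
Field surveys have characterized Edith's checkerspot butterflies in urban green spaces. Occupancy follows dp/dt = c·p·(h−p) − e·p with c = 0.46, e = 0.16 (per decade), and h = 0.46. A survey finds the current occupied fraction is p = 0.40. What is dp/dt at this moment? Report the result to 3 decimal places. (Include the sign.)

-0.053

Colonization term: c·p·(h−p) = 0.46×0.40×0.0600 = 0.01104.
Extinction term: e·p = 0.06400.
dp/dt = 0.01104 − 0.06400 = -0.05296.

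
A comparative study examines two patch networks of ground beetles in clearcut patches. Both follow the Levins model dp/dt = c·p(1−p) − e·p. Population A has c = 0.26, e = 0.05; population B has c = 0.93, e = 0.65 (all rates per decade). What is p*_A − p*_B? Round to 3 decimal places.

A: p*_A = 1 − 0.05/0.26 = 0.8077.
B: p*_B = 1 − 0.65/0.93 = 0.3011.
p*_A − p*_B = 0.8077 − 0.3011 = 0.5066.

0.507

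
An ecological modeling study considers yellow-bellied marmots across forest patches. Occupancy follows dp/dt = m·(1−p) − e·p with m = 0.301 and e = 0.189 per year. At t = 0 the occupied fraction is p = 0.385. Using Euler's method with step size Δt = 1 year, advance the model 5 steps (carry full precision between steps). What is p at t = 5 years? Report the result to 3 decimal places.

Update rule: p ← p + [m·(1−p) − e·p]·Δt with Δt = 1.
  1  |  dp/dt·Δt = +0.112350  |  p_1 = 0.497350
  2  |  dp/dt·Δt = +0.057299  |  p_2 = 0.554648
  3  |  dp/dt·Δt = +0.029222  |  p_3 = 0.583871
  4  |  dp/dt·Δt = +0.014903  |  p_4 = 0.598774
  5  |  dp/dt·Δt = +0.007601  |  p_5 = 0.606375

0.606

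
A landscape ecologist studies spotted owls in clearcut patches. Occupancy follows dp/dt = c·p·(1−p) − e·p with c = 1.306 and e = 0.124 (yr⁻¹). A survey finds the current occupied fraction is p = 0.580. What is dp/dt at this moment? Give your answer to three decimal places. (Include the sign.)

0.246

Colonization term: c·p·(1−p) = 1.306×0.580×0.4200 = 0.31814.
Extinction term: e·p = 0.07192.
dp/dt = 0.31814 − 0.07192 = 0.24622.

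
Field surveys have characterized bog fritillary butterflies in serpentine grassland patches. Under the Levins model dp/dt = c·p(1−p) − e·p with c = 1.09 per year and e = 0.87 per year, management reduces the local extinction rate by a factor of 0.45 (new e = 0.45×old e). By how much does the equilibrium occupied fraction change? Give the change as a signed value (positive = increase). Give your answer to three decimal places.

Before: p* = 1 − 0.87/1.09 = 0.2018.
After the change, c = 1.09, e = 0.3915, so p* = 1 − 0.3915/1.09 = 0.6408.
Δp* = 0.6408 − 0.2018 = +0.4390.

0.439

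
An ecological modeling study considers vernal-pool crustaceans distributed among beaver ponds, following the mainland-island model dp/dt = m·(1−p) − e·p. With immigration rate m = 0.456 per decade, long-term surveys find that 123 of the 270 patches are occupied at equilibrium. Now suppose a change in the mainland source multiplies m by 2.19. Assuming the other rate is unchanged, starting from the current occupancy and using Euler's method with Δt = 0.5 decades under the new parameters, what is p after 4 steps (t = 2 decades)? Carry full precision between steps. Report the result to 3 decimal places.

0.646

Observed p* = 123/270 = 0.45556.
Balance m(1−p*) = e·p* gives e = m(1−p*)/p* = 0.456×0.54444/0.45556 = 0.54498.
Starting from p₀ = 0.45556; update p ← p + (dp/dt)·Δt with the new parameters.
t = 0.5: p = 0.45556 + (+0.14772) = 0.60327
t = 1: p = 0.60327 + (+0.03371) = 0.63698
t = 1.5: p = 0.63698 + (+0.00769) = 0.64467
t = 2: p = 0.64467 + (+0.00176) = 0.64643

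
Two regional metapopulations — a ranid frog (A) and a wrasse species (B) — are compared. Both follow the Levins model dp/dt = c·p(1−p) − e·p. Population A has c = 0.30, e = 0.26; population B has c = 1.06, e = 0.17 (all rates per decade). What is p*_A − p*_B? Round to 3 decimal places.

A: p*_A = 1 − 0.26/0.30 = 0.1333.
B: p*_B = 1 − 0.17/1.06 = 0.8396.
p*_A − p*_B = 0.1333 − 0.8396 = -0.7063.

-0.706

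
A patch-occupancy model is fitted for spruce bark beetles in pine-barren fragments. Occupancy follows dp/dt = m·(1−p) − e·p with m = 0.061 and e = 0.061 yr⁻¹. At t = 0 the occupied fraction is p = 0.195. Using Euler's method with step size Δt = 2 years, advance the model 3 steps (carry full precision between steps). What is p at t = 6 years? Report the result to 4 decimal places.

Update rule: p ← p + [m·(1−p) − e·p]·Δt with Δt = 2.
step 1: Δp = +0.07442, p = 0.26942
step 2: Δp = +0.05626, p = 0.32568
step 3: Δp = +0.04253, p = 0.36822

0.3682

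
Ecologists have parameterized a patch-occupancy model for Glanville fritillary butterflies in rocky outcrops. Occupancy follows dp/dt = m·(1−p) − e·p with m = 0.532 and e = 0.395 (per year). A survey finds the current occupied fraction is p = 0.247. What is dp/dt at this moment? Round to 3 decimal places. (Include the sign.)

Colonization term: m·(1−p) = 0.532×0.7530 = 0.40060.
Extinction term: e·p = 0.09756.
dp/dt = 0.40060 − 0.09756 = 0.30303.

0.303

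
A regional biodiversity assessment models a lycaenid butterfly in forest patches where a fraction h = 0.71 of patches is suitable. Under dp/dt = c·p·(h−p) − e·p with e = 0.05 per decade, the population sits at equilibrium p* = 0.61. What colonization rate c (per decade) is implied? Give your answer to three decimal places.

0.500

At equilibrium c(h−p*) = e, so c = e/(h−p*).
c = 0.05/(0.71 − 0.61) = 0.05/0.1000 = 0.5000.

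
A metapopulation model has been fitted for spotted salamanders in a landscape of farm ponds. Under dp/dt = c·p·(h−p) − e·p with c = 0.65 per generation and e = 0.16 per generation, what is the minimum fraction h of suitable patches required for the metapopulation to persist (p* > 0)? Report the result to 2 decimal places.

p* = h − e/c is positive only when h > e/c.
h_min = e/c = 0.16/0.65 = 0.2462.

0.25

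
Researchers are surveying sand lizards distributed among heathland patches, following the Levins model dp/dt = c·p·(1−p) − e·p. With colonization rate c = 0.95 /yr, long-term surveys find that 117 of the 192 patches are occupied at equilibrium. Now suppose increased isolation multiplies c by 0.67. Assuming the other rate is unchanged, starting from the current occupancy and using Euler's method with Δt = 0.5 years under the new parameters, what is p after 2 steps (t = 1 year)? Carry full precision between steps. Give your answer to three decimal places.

Observed p* = 117/192 = 0.60938.
Balance c(1−p*) = e gives e = 0.95×(1 − 0.60938) = 0.37109.
Starting from p₀ = 0.60938; update p ← p + (dp/dt)·Δt with the new parameters.
t = 0.5: p = 0.60938 + (-0.03731) = 0.57206
t = 1: p = 0.57206 + (-0.02823) = 0.54383

0.544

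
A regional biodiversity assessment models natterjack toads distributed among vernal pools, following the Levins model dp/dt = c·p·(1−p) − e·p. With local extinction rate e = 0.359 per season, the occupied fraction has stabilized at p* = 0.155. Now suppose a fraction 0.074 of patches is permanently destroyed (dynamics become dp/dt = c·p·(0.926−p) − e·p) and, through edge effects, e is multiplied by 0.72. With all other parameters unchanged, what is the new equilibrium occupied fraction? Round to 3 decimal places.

Balance c(1−p*) = e gives c = e/(1 − 0.15500) = 0.359/0.84500 = 0.42485.
New p* = 0.926 − e/c = 0.926 − 0.25848/0.42485 = 0.31760.

0.318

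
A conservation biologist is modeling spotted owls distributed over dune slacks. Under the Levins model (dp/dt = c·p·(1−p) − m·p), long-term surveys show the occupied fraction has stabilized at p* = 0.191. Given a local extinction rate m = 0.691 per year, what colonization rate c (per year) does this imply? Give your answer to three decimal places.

0.854

At equilibrium c(1−p*) = m, so c = m/(1−p*).
c = 0.691/(1 − 0.191) = 0.691/0.8090 = 0.8541.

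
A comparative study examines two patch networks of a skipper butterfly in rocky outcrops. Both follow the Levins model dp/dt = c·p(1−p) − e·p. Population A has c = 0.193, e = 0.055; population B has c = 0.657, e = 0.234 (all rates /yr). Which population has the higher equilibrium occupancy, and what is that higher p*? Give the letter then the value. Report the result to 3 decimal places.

A, 0.715

A: p*_A = 1 − 0.055/0.193 = 0.7150.
B: p*_B = 1 − 0.234/0.657 = 0.6438.
A is higher at 0.7150.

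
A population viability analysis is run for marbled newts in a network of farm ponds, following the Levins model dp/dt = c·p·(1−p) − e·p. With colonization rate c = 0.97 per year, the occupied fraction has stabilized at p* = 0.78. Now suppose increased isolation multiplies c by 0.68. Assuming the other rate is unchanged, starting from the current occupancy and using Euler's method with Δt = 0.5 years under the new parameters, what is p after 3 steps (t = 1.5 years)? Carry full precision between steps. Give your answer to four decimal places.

Balance c(1−p*) = e gives e = 0.97×(1 − 0.78000) = 0.21340.
Starting from p₀ = 0.78000; update p ← p + (dp/dt)·Δt with the new parameters.
  1  |  dp/dt·Δt = -0.026632  |  p_1 = 0.753368
  2  |  dp/dt·Δt = -0.019106  |  p_2 = 0.734262
  3  |  dp/dt·Δt = -0.013995  |  p_3 = 0.720267

0.7203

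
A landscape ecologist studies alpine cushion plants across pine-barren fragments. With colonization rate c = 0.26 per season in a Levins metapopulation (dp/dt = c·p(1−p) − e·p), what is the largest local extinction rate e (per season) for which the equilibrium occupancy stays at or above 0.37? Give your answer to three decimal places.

1 − e/c ≥ 0.37 ⇒ e ≤ c(1 − 0.37) = 0.26 × 0.6300.
e_max = 0.1638.

0.164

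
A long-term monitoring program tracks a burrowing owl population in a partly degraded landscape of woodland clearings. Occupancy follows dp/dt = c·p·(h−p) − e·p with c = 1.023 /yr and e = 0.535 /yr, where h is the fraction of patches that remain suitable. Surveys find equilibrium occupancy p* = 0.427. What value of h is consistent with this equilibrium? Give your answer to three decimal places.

At equilibrium c(h−p*) = e, so h = p* + e/c.
h = 0.427 + 0.535/1.023 = 0.427 + 0.5230 = 0.9500.

0.950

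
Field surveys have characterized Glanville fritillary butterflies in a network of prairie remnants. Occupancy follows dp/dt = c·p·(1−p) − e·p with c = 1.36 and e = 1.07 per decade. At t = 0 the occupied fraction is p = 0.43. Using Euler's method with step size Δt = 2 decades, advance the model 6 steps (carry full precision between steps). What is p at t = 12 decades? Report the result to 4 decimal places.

Update rule: p ← p + [c·p·(1−p) − e·p]·Δt with Δt = 2.
p: 0.43000 → 0.17647  (Δp = -0.25353)
p: 0.17647 → 0.19412  (Δp = +0.01765)
p: 0.19412 → 0.20421  (Δp = +0.01009)
p: 0.20421 → 0.20922  (Δp = +0.00501)
p: 0.20922 → 0.21151  (Δp = +0.00228)
p: 0.21151 → 0.21250  (Δp = +0.00099)

0.2125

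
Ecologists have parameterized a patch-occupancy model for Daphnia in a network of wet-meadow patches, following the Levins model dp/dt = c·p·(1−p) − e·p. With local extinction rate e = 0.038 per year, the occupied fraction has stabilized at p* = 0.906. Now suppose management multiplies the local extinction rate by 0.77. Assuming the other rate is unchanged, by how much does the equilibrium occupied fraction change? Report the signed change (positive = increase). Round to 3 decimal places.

0.022

Balance c(1−p*) = e gives c = e/(1 − 0.90600) = 0.038/0.09400 = 0.40426.
New p* = 1 − e/c = 1 − 0.02926/0.40426 = 0.92762.
Δp* = 0.92762 − 0.90600 = +0.02162.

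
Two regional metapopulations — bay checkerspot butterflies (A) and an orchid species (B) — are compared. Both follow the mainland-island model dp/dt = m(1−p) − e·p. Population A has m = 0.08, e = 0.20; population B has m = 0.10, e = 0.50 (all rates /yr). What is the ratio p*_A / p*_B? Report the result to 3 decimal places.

A: p*_A = m/(m+e) = 0.08/0.2800 = 0.2857.
B: p*_B = 0.10/0.6000 = 0.1667.
p*_A / p*_B = 0.2857/0.1667 = 1.7143.

1.714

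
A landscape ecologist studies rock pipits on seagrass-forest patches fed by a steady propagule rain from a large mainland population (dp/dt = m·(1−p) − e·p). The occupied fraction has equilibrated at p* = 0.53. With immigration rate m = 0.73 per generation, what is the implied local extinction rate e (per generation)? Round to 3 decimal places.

At equilibrium m(1−p*) = e·p*, so e = m(1−p*)/p*.
e = 0.73 × 0.4700 / 0.53 = 0.6474.

0.647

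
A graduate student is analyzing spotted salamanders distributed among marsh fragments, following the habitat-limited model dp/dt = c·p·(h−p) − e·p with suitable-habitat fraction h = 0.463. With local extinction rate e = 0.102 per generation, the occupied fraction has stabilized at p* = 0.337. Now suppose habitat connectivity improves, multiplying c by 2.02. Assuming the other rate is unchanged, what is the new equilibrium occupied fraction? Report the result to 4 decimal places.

0.4006

Balance c(h−p*) = e gives c = e/(0.463 − 0.33700) = 0.102/0.12600 = 0.80952.
New p* = 0.463 − e/c = 0.463 − 0.10200/1.63523 = 0.40062.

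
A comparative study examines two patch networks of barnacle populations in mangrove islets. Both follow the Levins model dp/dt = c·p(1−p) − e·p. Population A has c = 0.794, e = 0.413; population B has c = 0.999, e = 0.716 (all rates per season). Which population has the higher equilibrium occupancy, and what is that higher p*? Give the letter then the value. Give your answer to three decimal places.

A: p*_A = 1 − 0.413/0.794 = 0.4798.
B: p*_B = 1 − 0.716/0.999 = 0.2833.
A is higher at 0.4798.

A, 0.480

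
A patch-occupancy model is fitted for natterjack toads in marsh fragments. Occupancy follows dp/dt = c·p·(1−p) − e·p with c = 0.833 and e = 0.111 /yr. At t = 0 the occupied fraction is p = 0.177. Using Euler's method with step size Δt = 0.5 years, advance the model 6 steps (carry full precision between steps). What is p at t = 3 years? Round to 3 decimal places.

Update rule: p ← p + [c·p·(1−p) − e·p]·Δt with Δt = 0.5.
  1  |  dp/dt·Δt = +0.050848  |  p_1 = 0.227848
  2  |  dp/dt·Δt = +0.060631  |  p_2 = 0.288479
  3  |  dp/dt·Δt = +0.069480  |  p_3 = 0.357959
  4  |  dp/dt·Δt = +0.075855  |  p_4 = 0.433814
  5  |  dp/dt·Δt = +0.078224  |  p_5 = 0.512038
  6  |  dp/dt·Δt = +0.075647  |  p_6 = 0.587684

0.588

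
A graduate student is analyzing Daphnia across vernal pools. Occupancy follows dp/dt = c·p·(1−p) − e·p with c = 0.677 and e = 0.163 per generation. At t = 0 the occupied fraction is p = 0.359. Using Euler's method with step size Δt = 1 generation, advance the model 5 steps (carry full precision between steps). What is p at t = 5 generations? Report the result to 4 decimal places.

Update rule: p ← p + [c·p·(1−p) − e·p]·Δt with Δt = 1.
step 1: Δp = +0.09727, p = 0.45627
step 2: Δp = +0.09358, p = 0.54986
step 3: Δp = +0.07794, p = 0.62780
step 4: Δp = +0.05586, p = 0.68366
step 5: Δp = +0.03498, p = 0.71864

0.7186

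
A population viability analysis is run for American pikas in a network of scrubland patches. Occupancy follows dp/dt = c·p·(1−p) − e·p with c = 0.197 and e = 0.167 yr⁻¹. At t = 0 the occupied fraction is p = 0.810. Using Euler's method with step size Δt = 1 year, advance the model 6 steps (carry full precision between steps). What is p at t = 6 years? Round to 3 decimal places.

Update rule: p ← p + [c·p·(1−p) − e·p]·Δt with Δt = 1.
  1  |  dp/dt·Δt = -0.104952  |  p_1 = 0.705048
  2  |  dp/dt·Δt = -0.076776  |  p_2 = 0.628272
  3  |  dp/dt·Δt = -0.058913  |  p_3 = 0.569360
  4  |  dp/dt·Δt = -0.046781  |  p_4 = 0.522579
  5  |  dp/dt·Δt = -0.038121  |  p_5 = 0.484458
  6  |  dp/dt·Δt = -0.031702  |  p_6 = 0.452756

0.453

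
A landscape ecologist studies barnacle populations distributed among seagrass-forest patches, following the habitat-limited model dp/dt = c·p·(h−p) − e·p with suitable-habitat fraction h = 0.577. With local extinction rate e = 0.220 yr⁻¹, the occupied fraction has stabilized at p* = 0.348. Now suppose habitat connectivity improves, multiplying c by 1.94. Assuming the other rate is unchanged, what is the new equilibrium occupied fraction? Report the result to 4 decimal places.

0.4590

Balance c(h−p*) = e gives c = e/(0.577 − 0.34800) = 0.220/0.22900 = 0.96070.
New p* = 0.577 − e/c = 0.577 − 0.22000/1.86376 = 0.45896.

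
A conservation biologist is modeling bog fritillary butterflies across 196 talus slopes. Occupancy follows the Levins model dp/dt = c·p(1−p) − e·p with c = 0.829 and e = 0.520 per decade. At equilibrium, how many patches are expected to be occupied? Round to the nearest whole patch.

p* = 1 − e/c = 1 − 0.520/0.829 = 0.3727.
Expected occupied patches = N × p* = 196 × 0.3727 = 73.06 ≈ 73.

73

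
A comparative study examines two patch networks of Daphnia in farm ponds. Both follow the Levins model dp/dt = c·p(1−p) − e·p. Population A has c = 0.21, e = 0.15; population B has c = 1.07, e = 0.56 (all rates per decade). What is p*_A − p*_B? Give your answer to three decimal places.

A: p*_A = 1 − 0.15/0.21 = 0.2857.
B: p*_B = 1 − 0.56/1.07 = 0.4766.
p*_A − p*_B = 0.2857 − 0.4766 = -0.1909.

-0.191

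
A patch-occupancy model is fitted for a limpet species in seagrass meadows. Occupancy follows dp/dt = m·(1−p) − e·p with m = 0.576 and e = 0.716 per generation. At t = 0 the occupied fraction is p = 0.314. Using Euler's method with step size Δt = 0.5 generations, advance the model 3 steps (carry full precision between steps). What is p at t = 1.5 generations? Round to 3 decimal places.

Update rule: p ← p + [m·(1−p) − e·p]·Δt with Δt = 0.5.
step 1: Δp = +0.08516, p = 0.39916
step 2: Δp = +0.03015, p = 0.42930
step 3: Δp = +0.01067, p = 0.43997

0.440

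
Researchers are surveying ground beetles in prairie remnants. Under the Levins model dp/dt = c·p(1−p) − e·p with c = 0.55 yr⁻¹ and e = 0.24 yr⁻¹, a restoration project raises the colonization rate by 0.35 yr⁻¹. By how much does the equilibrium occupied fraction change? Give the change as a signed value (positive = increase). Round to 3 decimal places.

0.170

Before: p* = 1 − 0.24/0.55 = 0.5636.
After the change, c = 0.9, e = 0.24, so p* = 1 − 0.24/0.9 = 0.7333.
Δp* = 0.7333 − 0.5636 = +0.1697.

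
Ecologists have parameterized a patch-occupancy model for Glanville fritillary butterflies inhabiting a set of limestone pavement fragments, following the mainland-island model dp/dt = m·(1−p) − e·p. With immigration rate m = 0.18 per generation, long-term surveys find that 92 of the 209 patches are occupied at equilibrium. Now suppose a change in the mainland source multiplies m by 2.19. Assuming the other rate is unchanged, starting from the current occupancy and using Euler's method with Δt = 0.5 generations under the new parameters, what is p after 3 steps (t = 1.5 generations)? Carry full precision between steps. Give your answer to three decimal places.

Observed p* = 92/209 = 0.44019.
Balance m(1−p*) = e·p* gives e = m(1−p*)/p* = 0.18×0.55981/0.44019 = 0.22891.
Starting from p₀ = 0.44019; update p ← p + (dp/dt)·Δt with the new parameters.
p: 0.44019 → 0.50015  (Δp = +0.05996)
p: 0.50015 → 0.54142  (Δp = +0.04128)
p: 0.54142 → 0.56984  (Δp = +0.02842)

0.570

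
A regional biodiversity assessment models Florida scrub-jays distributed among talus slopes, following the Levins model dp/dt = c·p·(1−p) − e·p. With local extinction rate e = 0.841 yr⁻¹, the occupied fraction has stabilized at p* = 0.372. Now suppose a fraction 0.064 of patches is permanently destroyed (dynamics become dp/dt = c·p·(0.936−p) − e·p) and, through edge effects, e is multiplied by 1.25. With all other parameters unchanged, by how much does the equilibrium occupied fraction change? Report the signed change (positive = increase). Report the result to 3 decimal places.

-0.221

Balance c(1−p*) = e gives c = e/(1 − 0.37200) = 0.841/0.62800 = 1.33917.
New p* = 0.936 − e/c = 0.936 − 1.05125/1.33917 = 0.15100.
Δp* = 0.15100 − 0.37200 = -0.22100.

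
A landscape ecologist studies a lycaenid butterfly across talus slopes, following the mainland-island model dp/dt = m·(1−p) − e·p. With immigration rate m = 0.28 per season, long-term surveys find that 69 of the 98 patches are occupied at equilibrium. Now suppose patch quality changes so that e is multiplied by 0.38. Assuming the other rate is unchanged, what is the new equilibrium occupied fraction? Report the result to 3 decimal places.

Observed p* = 69/98 = 0.70408.
Balance m(1−p*) = e·p* gives e = m(1−p*)/p* = 0.28×0.29592/0.70408 = 0.11768.
New p* = m/(m+e) = 0.28000/(0.28000+0.04472) = 0.86228.

0.862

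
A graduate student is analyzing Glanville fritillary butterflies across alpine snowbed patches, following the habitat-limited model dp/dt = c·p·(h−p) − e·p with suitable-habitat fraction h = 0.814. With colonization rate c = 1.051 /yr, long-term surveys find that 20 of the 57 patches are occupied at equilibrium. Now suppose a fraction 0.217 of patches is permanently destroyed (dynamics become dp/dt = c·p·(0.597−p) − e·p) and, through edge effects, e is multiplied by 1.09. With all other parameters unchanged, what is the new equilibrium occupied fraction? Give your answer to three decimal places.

Observed p* = 20/57 = 0.35088.
Balance c(h−p*) = e gives e = 1.051×(0.814 − 0.35088) = 0.48674.
New p* = 0.597 − e/c = 0.597 − 0.53055/1.05100 = 0.09220.

0.092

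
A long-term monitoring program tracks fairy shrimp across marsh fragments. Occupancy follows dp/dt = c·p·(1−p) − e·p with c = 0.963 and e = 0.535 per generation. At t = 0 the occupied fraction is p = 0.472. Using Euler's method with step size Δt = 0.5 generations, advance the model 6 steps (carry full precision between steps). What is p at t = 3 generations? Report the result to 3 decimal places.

0.451

Update rule: p ← p + [c·p·(1−p) − e·p]·Δt with Δt = 0.5.
p: 0.47200 → 0.46574  (Δp = -0.00626)
p: 0.46574 → 0.46096  (Δp = -0.00478)
p: 0.46096 → 0.45730  (Δp = -0.00367)
p: 0.45730 → 0.45447  (Δp = -0.00283)
p: 0.45447 → 0.45227  (Δp = -0.00219)
p: 0.45227 → 0.45057  (Δp = -0.00170)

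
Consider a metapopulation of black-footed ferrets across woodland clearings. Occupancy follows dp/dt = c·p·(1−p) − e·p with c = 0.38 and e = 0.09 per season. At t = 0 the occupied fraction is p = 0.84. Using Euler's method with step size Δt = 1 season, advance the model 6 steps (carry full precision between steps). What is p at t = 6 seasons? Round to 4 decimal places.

0.7719

Update rule: p ← p + [c·p·(1−p) − e·p]·Δt with Δt = 1.
t = 1: p = 0.84000 + (-0.02453) = 0.81547
t = 2: p = 0.81547 + (-0.01621) = 0.79926
t = 3: p = 0.79926 + (-0.01097) = 0.78830
t = 4: p = 0.78830 + (-0.00753) = 0.78077
t = 5: p = 0.78077 + (-0.00522) = 0.77554
t = 6: p = 0.77554 + (-0.00365) = 0.77189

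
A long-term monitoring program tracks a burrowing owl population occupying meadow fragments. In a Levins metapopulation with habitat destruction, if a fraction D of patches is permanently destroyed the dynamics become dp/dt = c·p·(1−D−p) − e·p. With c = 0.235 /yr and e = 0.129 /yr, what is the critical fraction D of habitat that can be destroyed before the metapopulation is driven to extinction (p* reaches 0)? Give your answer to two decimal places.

0.45

The nontrivial equilibrium is p* = (1−D) − e/c; extinction occurs when this hits zero.
So D_crit = 1 − e/c = 1 − 0.129/0.235 = 1 − 0.5489 = 0.4511.
This equals the undisturbed p*, a classic result of Lande's extension.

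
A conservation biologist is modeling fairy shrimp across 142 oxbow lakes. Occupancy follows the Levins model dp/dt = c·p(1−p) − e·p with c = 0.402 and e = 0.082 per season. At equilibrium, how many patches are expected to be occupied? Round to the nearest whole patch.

p* = 1 − e/c = 1 − 0.082/0.402 = 0.7960.
Expected occupied patches = N × p* = 142 × 0.7960 = 113.03 ≈ 113.

113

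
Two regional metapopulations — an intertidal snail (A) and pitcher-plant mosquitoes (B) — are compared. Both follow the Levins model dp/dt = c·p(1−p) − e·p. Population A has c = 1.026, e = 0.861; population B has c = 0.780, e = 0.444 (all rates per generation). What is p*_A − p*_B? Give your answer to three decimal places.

A: p*_A = 1 − 0.861/1.026 = 0.1608.
B: p*_B = 1 − 0.444/0.780 = 0.4308.
p*_A − p*_B = 0.1608 − 0.4308 = -0.2700.

-0.270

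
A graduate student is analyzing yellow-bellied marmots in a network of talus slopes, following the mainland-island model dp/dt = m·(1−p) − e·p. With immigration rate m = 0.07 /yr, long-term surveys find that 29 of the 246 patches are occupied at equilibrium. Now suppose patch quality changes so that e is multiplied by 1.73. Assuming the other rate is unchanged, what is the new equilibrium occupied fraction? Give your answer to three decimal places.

Observed p* = 29/246 = 0.11789.
Balance m(1−p*) = e·p* gives e = m(1−p*)/p* = 0.07×0.88211/0.11789 = 0.52377.
New p* = m/(m+e) = 0.07000/(0.07000+0.90612) = 0.07171.

0.072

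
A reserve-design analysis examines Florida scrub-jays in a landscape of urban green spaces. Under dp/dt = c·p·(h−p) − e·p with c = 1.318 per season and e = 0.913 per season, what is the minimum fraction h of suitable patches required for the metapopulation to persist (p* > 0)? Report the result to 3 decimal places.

p* = h − e/c is positive only when h > e/c.
h_min = e/c = 0.913/1.318 = 0.6927.

0.693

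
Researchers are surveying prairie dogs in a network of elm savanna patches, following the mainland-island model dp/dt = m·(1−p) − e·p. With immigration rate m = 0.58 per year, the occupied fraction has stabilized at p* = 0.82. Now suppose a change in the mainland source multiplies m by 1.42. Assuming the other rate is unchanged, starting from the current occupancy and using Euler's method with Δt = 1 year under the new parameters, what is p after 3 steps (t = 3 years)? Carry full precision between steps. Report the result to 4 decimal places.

Balance m(1−p*) = e·p* gives e = m(1−p*)/p* = 0.58×0.18000/0.82000 = 0.12732.
Starting from p₀ = 0.82000; update p ← p + (dp/dt)·Δt with the new parameters.
p: 0.82000 → 0.86385  (Δp = +0.04385)
p: 0.86385 → 0.86600  (Δp = +0.00215)
p: 0.86600 → 0.86611  (Δp = +0.00011)

0.8661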